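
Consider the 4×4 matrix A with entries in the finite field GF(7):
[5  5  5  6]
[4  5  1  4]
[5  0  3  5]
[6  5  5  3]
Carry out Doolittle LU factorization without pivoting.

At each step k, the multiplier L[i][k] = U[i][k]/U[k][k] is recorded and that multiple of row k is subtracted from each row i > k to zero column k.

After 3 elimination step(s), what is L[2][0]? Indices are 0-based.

L[2][0] = 1

[col 0] pivot 5
  R1 -= 5*R0 → (0, 1, 4, 2)  (L[1][0] := 5)
  R2 -= 1*R0 → (0, 2, 5, 6)  (L[2][0] := 1)
  R3 -= 4*R0 → (0, 6, 6, 0)  (L[3][0] := 4)
[col 1] pivot 1
  R2 -= 2*R1 → (0, 0, 4, 2)  (L[2][1] := 2)
  R3 -= 6*R1 → (0, 0, 3, 2)  (L[3][1] := 6)
[col 2] pivot 4
  R3 -= 6*R2 → (0, 0, 0, 4)  (L[3][2] := 6)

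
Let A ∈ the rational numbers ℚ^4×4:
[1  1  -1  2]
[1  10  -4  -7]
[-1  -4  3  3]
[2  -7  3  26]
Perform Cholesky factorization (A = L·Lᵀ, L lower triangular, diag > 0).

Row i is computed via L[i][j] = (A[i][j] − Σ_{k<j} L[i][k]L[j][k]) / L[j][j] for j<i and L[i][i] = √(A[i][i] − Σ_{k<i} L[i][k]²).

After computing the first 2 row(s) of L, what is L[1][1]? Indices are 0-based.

Step 1: L[0][0] = √(1) = 1.
  L[1][0] = (1) / L[0][0] = 1.
Step 2: L[1][1] = √(9) = 3.

L[1][1] = 3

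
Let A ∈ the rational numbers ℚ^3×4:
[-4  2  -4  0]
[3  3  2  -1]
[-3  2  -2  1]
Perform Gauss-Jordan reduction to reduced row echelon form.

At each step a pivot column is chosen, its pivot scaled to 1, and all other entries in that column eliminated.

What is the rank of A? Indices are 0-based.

pivot(0,0)=-4: scale R0 → (1, -1/2, 1, 0)
  clear (1,0): R1 −= (3)R0 → (0, 9/2, -1, -1)
  clear (2,0): R2 −= (-3)R0 → (0, 1/2, 1, 1)
pivot(1,1)=9/2: scale R1 → (0, 1, -2/9, -2/9)
  clear (0,1): R0 −= (-1/2)R1 → (1, 0, 8/9, -1/9)
  clear (2,1): R2 −= (1/2)R1 → (0, 0, 10/9, 10/9)
pivot(2,2)=10/9: scale R2 → (0, 0, 1, 1)
  clear (0,2): R0 −= (8/9)R2 → (1, 0, 0, -1)
  clear (1,2): R1 −= (-2/9)R2 → (0, 1, 0, 0)

rank = 3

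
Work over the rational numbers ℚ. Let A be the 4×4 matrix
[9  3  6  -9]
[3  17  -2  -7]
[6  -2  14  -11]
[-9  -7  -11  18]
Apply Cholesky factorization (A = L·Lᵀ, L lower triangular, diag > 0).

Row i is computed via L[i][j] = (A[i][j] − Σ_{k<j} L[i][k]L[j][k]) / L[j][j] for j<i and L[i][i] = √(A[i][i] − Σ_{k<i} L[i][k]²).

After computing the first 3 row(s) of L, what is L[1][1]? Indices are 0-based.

Step 1: L[0][0] = √(9) = 3.
  L[1][0] = (3) / L[0][0] = 1.
Step 2: L[1][1] = √(16) = 4.
  L[2][0] = (6) / L[0][0] = 2.
  L[2][1] = (-4) / L[1][1] = -1.
Step 3: L[2][2] = √(9) = 3.

L[1][1] = 4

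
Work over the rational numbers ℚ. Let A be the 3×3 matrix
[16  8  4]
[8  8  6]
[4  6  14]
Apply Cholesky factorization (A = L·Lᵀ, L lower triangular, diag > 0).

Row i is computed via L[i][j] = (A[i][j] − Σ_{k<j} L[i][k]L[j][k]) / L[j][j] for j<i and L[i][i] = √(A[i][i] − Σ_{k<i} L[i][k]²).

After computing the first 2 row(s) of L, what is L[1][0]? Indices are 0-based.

Step 1: L[0][0] = √(16) = 4.
  L[1][0] = (8) / L[0][0] = 2.
Step 2: L[1][1] = √(4) = 2.

L[1][0] = 2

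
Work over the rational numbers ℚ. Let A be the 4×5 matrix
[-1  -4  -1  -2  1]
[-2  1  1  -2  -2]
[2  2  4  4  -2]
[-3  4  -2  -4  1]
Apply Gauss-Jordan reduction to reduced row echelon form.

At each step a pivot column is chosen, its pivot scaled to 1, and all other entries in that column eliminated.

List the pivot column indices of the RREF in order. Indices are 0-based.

[1] R0 /= -1  ⇒  (1, 4, 1, 2, -1)
     R1 -= -2·R0  ⇒  (0, 9, 3, 2, -4)
     R2 -= 2·R0  ⇒  (0, -6, 2, 0, 0)
     R3 -= -3·R0  ⇒  (0, 16, 1, 2, -2)
[2] R1 /= 9  ⇒  (0, 1, 1/3, 2/9, -4/9)
     R0 -= 4·R1  ⇒  (1, 0, -1/3, 10/9, 7/9)
     R2 -= -6·R1  ⇒  (0, 0, 4, 4/3, -8/3)
     R3 -= 16·R1  ⇒  (0, 0, -13/3, -14/9, 46/9)
[3] R2 /= 4  ⇒  (0, 0, 1, 1/3, -2/3)
     R0 -= -1/3·R2  ⇒  (1, 0, 0, 11/9, 5/9)
     R1 -= 1/3·R2  ⇒  (0, 1, 0, 1/9, -2/9)
     R3 -= -13/3·R2  ⇒  (0, 0, 0, -1/9, 20/9)
[4] R3 /= -1/9  ⇒  (0, 0, 0, 1, -20)
     R0 -= 11/9·R3  ⇒  (1, 0, 0, 0, 25)
     R1 -= 1/9·R3  ⇒  (0, 1, 0, 0, 2)
     R2 -= 1/3·R3  ⇒  (0, 0, 1, 0, 6)

pivot columns: 0, 1, 2, 3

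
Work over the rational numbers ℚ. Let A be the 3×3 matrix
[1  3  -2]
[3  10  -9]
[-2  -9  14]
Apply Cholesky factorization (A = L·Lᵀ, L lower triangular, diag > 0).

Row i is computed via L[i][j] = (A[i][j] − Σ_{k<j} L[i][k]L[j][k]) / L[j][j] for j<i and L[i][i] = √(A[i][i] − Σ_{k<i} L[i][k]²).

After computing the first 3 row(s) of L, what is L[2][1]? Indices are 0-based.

L[2][1] = -3

Step 1: L[0][0] = √(1) = 1.
  L[1][0] = (3) / L[0][0] = 3.
Step 2: L[1][1] = √(1) = 1.
  L[2][0] = (-2) / L[0][0] = -2.
  L[2][1] = (-3) / L[1][1] = -3.
Step 3: L[2][2] = √(1) = 1.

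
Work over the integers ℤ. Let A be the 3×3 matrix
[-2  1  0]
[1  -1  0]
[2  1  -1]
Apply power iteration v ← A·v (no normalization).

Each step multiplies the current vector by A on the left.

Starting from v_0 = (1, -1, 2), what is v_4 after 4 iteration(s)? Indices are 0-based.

v_0 = (1, -1, 2).
v_1 = A·v_0 = (-3, 2, -1).
v_2 = A·v_1 = (8, -5, -3).
v_3 = A·v_2 = (-21, 13, 14).
v_4 = A·v_3 = (55, -34, -43).

v_4 = (55, -34, -43)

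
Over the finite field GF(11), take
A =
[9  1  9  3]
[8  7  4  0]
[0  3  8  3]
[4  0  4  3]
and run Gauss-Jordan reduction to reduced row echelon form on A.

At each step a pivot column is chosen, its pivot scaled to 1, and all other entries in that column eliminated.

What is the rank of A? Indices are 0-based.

pivot(0,0)=9: scale R0 → (1, 5, 1, 4)
  clear (1,0): R1 −= (8)R0 → (0, 0, 7, 1)
  clear (3,0): R3 −= (4)R0 → (0, 2, 0, 9)
pivot(1,1): swap R1↔R2
pivot(1,1)=3: scale R1 → (0, 1, 10, 1)
  clear (0,1): R0 −= (5)R1 → (1, 0, 6, 10)
  clear (3,1): R3 −= (2)R1 → (0, 0, 2, 7)
pivot(2,2)=7: scale R2 → (0, 0, 1, 8)
  clear (0,2): R0 −= (6)R2 → (1, 0, 0, 6)
  clear (1,2): R1 −= (10)R2 → (0, 1, 0, 9)
  clear (3,2): R3 −= (2)R2 → (0, 0, 0, 2)
pivot(3,3)=2: scale R3 → (0, 0, 0, 1)
  clear (0,3): R0 −= (6)R3 → (1, 0, 0, 0)
  clear (1,3): R1 −= (9)R3 → (0, 1, 0, 0)
  clear (2,3): R2 −= (8)R3 → (0, 0, 1, 0)

rank = 4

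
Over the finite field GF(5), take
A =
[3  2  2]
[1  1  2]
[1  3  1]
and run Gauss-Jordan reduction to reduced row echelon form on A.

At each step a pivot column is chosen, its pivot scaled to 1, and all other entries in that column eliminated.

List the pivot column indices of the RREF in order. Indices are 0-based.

pivot columns: 0, 1, 2

step 1: normalize row 0 (÷3) = (1, 4, 4)
  row 1: subtract 1×row0 = (0, 2, 3)
  row 2: subtract 1×row0 = (0, 4, 2)
step 2: normalize row 1 (÷2) = (0, 1, 4)
  row 0: subtract 4×row1 = (1, 0, 3)
  row 2: subtract 4×row1 = (0, 0, 1)
step 3: normalize row 2 (÷1) = (0, 0, 1)
  row 0: subtract 3×row2 = (1, 0, 0)
  row 1: subtract 4×row2 = (0, 1, 0)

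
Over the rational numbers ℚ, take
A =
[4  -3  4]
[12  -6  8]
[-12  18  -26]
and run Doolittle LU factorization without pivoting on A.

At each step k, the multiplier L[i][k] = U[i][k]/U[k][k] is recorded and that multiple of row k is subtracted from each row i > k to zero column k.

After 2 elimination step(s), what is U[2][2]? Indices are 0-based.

[col 0] pivot 4
  R1 -= 3*R0 → (0, 3, -4)  (L[1][0] := 3)
  R2 -= -3*R0 → (0, 9, -14)  (L[2][0] := -3)
[col 1] pivot 3
  R2 -= 3*R1 → (0, 0, -2)  (L[2][1] := 3)

U[2][2] = -2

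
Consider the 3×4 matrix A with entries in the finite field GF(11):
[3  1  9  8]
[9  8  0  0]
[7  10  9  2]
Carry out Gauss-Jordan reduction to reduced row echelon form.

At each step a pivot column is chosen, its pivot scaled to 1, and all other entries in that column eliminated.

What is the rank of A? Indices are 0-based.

rank = 3

[1] R0 /= 3  ⇒  (1, 4, 3, 10)
     R1 -= 9·R0  ⇒  (0, 5, 6, 9)
     R2 -= 7·R0  ⇒  (0, 4, 10, 9)
[2] R1 /= 5  ⇒  (0, 1, 10, 4)
     R0 -= 4·R1  ⇒  (1, 0, 7, 5)
     R2 -= 4·R1  ⇒  (0, 0, 3, 4)
[3] R2 /= 3  ⇒  (0, 0, 1, 5)
     R0 -= 7·R2  ⇒  (1, 0, 0, 3)
     R1 -= 10·R2  ⇒  (0, 1, 0, 9)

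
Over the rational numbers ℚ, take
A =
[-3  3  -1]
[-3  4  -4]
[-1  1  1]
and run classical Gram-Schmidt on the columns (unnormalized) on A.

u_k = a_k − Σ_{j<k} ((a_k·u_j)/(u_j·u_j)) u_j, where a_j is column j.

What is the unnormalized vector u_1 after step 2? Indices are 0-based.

u_1 = (-9/19, 10/19, -3/19)

Step 1: u_0 = a_0 = (-3, -3, -1).
Step 2: u_1 = a_1 − (-22/19)·u_0 = (-9/19, 10/19, -3/19).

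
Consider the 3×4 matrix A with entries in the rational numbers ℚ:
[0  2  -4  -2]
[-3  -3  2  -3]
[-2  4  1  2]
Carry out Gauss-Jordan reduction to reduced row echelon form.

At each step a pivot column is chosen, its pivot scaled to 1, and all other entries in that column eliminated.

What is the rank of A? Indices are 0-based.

[1] R0 <-> R1
[1] R0 /= -3  ⇒  (1, 1, -2/3, 1)
     R2 -= -2·R0  ⇒  (0, 6, -1/3, 4)
[2] R1 /= 2  ⇒  (0, 1, -2, -1)
     R0 -= 1·R1  ⇒  (1, 0, 4/3, 2)
     R2 -= 6·R1  ⇒  (0, 0, 35/3, 10)
[3] R2 /= 35/3  ⇒  (0, 0, 1, 6/7)
     R0 -= 4/3·R2  ⇒  (1, 0, 0, 6/7)
     R1 -= -2·R2  ⇒  (0, 1, 0, 5/7)

rank = 3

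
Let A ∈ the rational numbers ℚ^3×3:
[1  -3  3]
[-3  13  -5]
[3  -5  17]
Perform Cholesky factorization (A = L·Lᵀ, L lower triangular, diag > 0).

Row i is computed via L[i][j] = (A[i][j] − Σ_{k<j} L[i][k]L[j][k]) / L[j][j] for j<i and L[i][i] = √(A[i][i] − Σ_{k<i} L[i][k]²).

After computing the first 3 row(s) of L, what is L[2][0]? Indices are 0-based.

Step 1: L[0][0] = √(1) = 1.
  L[1][0] = (-3) / L[0][0] = -3.
Step 2: L[1][1] = √(4) = 2.
  L[2][0] = (3) / L[0][0] = 3.
  L[2][1] = (4) / L[1][1] = 2.
Step 3: L[2][2] = √(4) = 2.

L[2][0] = 3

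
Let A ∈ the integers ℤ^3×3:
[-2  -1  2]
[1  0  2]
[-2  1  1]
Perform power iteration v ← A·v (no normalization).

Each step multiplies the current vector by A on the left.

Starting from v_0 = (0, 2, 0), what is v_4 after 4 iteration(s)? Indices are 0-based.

v_4 = (-24, -22, 24)

v_0 = (0, 2, 0).
v_1 = A·v_0 = (-2, 0, 2).
v_2 = A·v_1 = (8, 2, 6).
v_3 = A·v_2 = (-6, 20, -8).
v_4 = A·v_3 = (-24, -22, 24).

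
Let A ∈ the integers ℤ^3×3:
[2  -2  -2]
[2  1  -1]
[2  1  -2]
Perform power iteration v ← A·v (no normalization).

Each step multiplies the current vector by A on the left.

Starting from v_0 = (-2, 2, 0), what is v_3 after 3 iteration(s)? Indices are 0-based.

v_3 = (44, -18, -4)

v_0 = (-2, 2, 0).
v_1 = A·v_0 = (-8, -2, -2).
v_2 = A·v_1 = (-8, -16, -14).
v_3 = A·v_2 = (44, -18, -4).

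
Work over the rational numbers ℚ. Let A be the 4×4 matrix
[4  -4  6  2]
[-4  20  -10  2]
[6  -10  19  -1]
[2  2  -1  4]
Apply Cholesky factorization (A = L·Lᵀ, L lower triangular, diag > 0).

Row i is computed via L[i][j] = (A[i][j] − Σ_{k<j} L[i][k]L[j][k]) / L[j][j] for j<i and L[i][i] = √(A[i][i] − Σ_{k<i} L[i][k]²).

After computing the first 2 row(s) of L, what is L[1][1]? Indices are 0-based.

Step 1: L[0][0] = √(4) = 2.
  L[1][0] = (-4) / L[0][0] = -2.
Step 2: L[1][1] = √(16) = 4.

L[1][1] = 4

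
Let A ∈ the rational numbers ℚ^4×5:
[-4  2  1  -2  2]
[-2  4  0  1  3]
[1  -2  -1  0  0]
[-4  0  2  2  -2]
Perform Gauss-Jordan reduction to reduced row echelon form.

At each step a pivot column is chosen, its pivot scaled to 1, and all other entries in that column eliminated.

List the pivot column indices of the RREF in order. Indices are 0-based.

step 1: normalize row 0 (÷-4) = (1, -1/2, -1/4, 1/2, -1/2)
  row 1: subtract -2×row0 = (0, 3, -1/2, 2, 2)
  row 2: subtract 1×row0 = (0, -3/2, -3/4, -1/2, 1/2)
  row 3: subtract -4×row0 = (0, -2, 1, 4, -4)
step 2: normalize row 1 (÷3) = (0, 1, -1/6, 2/3, 2/3)
  row 0: subtract -1/2×row1 = (1, 0, -1/3, 5/6, -1/6)
  row 2: subtract -3/2×row1 = (0, 0, -1, 1/2, 3/2)
  row 3: subtract -2×row1 = (0, 0, 2/3, 16/3, -8/3)
step 3: normalize row 2 (÷-1) = (0, 0, 1, -1/2, -3/2)
  row 0: subtract -1/3×row2 = (1, 0, 0, 2/3, -2/3)
  row 1: subtract -1/6×row2 = (0, 1, 0, 7/12, 5/12)
  row 3: subtract 2/3×row2 = (0, 0, 0, 17/3, -5/3)
step 4: normalize row 3 (÷17/3) = (0, 0, 0, 1, -5/17)
  row 0: subtract 2/3×row3 = (1, 0, 0, 0, -8/17)
  row 1: subtract 7/12×row3 = (0, 1, 0, 0, 10/17)
  row 2: subtract -1/2×row3 = (0, 0, 1, 0, -28/17)

pivot columns: 0, 1, 2, 3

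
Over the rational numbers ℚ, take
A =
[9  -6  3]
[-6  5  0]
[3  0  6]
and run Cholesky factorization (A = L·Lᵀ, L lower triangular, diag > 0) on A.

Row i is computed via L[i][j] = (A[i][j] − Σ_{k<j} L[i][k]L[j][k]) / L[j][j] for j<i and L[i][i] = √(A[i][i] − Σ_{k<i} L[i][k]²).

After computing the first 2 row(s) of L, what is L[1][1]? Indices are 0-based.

L[1][1] = 1

Step 1: L[0][0] = √(9) = 3.
  L[1][0] = (-6) / L[0][0] = -2.
Step 2: L[1][1] = √(1) = 1.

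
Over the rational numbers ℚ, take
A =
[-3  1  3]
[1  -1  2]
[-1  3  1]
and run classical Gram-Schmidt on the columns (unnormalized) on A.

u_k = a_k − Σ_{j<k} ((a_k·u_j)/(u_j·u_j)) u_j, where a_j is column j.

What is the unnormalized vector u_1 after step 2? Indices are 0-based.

Step 1: u_0 = a_0 = (-3, 1, -1).
Step 2: u_1 = a_1 − (-7/11)·u_0 = (-10/11, -4/11, 26/11).

u_1 = (-10/11, -4/11, 26/11)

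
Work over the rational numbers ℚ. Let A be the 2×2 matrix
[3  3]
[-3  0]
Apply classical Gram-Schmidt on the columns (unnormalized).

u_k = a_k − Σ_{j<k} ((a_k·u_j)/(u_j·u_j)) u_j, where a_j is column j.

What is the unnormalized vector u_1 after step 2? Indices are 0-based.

Step 1: u_0 = a_0 = (3, -3).
Step 2: u_1 = a_1 − (1/2)·u_0 = (3/2, 3/2).

u_1 = (3/2, 3/2)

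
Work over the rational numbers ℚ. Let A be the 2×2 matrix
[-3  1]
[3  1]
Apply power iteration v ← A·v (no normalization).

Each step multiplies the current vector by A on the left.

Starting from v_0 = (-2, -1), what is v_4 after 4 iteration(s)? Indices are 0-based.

v_4 = (-280, 164)

v_0 = (-2, -1).
v_1 = A·v_0 = (5, -7).
v_2 = A·v_1 = (-22, 8).
v_3 = A·v_2 = (74, -58).
v_4 = A·v_3 = (-280, 164).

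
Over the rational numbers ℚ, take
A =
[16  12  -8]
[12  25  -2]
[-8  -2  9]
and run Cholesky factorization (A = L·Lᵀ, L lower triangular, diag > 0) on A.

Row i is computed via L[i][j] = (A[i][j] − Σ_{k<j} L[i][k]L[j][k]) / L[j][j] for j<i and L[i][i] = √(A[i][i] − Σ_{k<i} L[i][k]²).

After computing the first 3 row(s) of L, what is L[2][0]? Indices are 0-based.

Step 1: L[0][0] = √(16) = 4.
  L[1][0] = (12) / L[0][0] = 3.
Step 2: L[1][1] = √(16) = 4.
  L[2][0] = (-8) / L[0][0] = -2.
  L[2][1] = (4) / L[1][1] = 1.
Step 3: L[2][2] = √(4) = 2.

L[2][0] = -2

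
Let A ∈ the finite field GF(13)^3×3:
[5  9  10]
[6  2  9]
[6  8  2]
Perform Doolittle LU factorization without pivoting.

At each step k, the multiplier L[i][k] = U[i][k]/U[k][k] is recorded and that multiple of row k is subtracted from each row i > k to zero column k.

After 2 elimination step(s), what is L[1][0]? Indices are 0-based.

L[1][0] = 9

[col 0] pivot 5
  R1 -= 9*R0 → (0, 12, 10)  (L[1][0] := 9)
  R2 -= 9*R0 → (0, 5, 3)  (L[2][0] := 9)
[col 1] pivot 12
  R2 -= 8*R1 → (0, 0, 1)  (L[2][1] := 8)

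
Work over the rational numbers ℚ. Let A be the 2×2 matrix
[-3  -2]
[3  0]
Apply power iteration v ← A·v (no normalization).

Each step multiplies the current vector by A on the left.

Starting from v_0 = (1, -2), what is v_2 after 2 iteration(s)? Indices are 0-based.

v_0 = (1, -2).
v_1 = A·v_0 = (1, 3).
v_2 = A·v_1 = (-9, 3).

v_2 = (-9, 3)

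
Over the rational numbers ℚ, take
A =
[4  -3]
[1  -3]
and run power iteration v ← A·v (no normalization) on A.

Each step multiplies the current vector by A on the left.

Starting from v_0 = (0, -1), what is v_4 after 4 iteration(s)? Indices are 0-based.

v_0 = (0, -1).
v_1 = A·v_0 = (3, 3).
v_2 = A·v_1 = (3, -6).
v_3 = A·v_2 = (30, 21).
v_4 = A·v_3 = (57, -33).

v_4 = (57, -33)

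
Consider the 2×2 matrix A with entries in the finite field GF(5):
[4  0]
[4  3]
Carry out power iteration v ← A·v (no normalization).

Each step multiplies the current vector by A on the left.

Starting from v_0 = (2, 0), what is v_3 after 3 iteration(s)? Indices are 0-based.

v_0 = (2, 0).
v_1 = A·v_0 = (3, 3).
v_2 = A·v_1 = (2, 1).
v_3 = A·v_2 = (3, 1).

v_3 = (3, 1)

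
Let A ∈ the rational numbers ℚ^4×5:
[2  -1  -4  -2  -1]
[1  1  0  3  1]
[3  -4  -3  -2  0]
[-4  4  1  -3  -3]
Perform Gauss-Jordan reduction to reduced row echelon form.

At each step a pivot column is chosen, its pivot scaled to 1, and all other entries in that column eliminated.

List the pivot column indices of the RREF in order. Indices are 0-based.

pivot columns: 0, 1, 2, 3

[1] R0 /= 2  ⇒  (1, -1/2, -2, -1, -1/2)
     R1 -= 1·R0  ⇒  (0, 3/2, 2, 4, 3/2)
     R2 -= 3·R0  ⇒  (0, -5/2, 3, 1, 3/2)
     R3 -= -4·R0  ⇒  (0, 2, -7, -7, -5)
[2] R1 /= 3/2  ⇒  (0, 1, 4/3, 8/3, 1)
     R0 -= -1/2·R1  ⇒  (1, 0, -4/3, 1/3, 0)
     R2 -= -5/2·R1  ⇒  (0, 0, 19/3, 23/3, 4)
     R3 -= 2·R1  ⇒  (0, 0, -29/3, -37/3, -7)
[3] R2 /= 19/3  ⇒  (0, 0, 1, 23/19, 12/19)
     R0 -= -4/3·R2  ⇒  (1, 0, 0, 37/19, 16/19)
     R1 -= 4/3·R2  ⇒  (0, 1, 0, 20/19, 3/19)
     R3 -= -29/3·R2  ⇒  (0, 0, 0, -12/19, -17/19)
[4] R3 /= -12/19  ⇒  (0, 0, 0, 1, 17/12)
     R0 -= 37/19·R3  ⇒  (1, 0, 0, 0, -23/12)
     R1 -= 20/19·R3  ⇒  (0, 1, 0, 0, -4/3)
     R2 -= 23/19·R3  ⇒  (0, 0, 1, 0, -13/12)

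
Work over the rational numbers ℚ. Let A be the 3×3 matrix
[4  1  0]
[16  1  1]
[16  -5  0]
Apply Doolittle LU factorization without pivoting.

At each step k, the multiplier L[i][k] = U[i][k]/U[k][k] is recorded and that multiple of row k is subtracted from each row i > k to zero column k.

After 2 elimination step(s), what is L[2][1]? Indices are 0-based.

Step 1: pivot at (0,0) is 4.
  row1 ← row1 − (4)·row0  ⇒  L[1][0]=4, U row1=(0, -3, 1)
  row2 ← row2 − (4)·row0  ⇒  L[2][0]=4, U row2=(0, -9, 0)
Step 2: pivot at (1,1) is -3.
  row2 ← row2 − (3)·row1  ⇒  L[2][1]=3, U row2=(0, 0, -3)

L[2][1] = 3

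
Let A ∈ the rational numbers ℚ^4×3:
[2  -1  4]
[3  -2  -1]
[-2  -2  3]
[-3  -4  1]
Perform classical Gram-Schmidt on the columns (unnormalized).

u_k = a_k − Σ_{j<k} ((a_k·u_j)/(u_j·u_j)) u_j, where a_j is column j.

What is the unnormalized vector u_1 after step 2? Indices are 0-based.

u_1 = (-21/13, -38/13, -18/13, -40/13)

Step 1: u_0 = a_0 = (2, 3, -2, -3).
Step 2: u_1 = a_1 − (4/13)·u_0 = (-21/13, -38/13, -18/13, -40/13).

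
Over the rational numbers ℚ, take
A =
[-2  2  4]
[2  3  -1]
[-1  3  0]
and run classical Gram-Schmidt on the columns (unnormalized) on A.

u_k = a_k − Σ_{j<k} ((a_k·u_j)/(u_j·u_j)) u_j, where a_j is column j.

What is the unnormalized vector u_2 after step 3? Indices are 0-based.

Step 1: u_0 = a_0 = (-2, 2, -1).
Step 2: u_1 = a_1 − (-1/9)·u_0 = (16/9, 29/9, 26/9).
Step 3: u_2 = a_2 − (-10/9)·u_0 − (35/197)·u_1 = (288/197, 128/197, -320/197).

u_2 = (288/197, 128/197, -320/197)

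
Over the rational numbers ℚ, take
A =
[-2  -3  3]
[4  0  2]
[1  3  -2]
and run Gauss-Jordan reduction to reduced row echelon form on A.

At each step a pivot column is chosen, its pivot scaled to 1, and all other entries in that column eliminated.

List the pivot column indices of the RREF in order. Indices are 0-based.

pivot columns: 0, 1, 2

pivot(0,0)=-2: scale R0 → (1, 3/2, -3/2)
  clear (1,0): R1 −= (4)R0 → (0, -6, 8)
  clear (2,0): R2 −= (1)R0 → (0, 3/2, -1/2)
pivot(1,1)=-6: scale R1 → (0, 1, -4/3)
  clear (0,1): R0 −= (3/2)R1 → (1, 0, 1/2)
  clear (2,1): R2 −= (3/2)R1 → (0, 0, 3/2)
pivot(2,2)=3/2: scale R2 → (0, 0, 1)
  clear (0,2): R0 −= (1/2)R2 → (1, 0, 0)
  clear (1,2): R1 −= (-4/3)R2 → (0, 1, 0)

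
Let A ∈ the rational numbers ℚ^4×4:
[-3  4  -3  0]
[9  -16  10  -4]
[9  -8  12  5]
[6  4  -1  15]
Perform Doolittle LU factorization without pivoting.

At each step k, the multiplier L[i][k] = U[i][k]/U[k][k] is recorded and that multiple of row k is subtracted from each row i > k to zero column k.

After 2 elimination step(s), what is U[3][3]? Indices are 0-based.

[col 0] pivot -3
  R1 -= -3*R0 → (0, -4, 1, -4)  (L[1][0] := -3)
  R2 -= -3*R0 → (0, 4, 3, 5)  (L[2][0] := -3)
  R3 -= -2*R0 → (0, 12, -7, 15)  (L[3][0] := -2)
[col 1] pivot -4
  R2 -= -1*R1 → (0, 0, 4, 1)  (L[2][1] := -1)
  R3 -= -3*R1 → (0, 0, -4, 3)  (L[3][1] := -3)

U[3][3] = 3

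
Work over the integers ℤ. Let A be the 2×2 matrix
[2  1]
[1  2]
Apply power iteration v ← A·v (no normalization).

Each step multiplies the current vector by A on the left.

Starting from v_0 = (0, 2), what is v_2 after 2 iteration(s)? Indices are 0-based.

v_2 = (8, 10)

v_0 = (0, 2).
v_1 = A·v_0 = (2, 4).
v_2 = A·v_1 = (8, 10).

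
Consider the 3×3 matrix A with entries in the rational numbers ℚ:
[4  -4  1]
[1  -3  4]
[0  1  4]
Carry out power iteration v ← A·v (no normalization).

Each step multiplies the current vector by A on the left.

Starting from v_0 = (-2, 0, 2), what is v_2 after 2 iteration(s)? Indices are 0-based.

v_2 = (-40, 8, 38)

v_0 = (-2, 0, 2).
v_1 = A·v_0 = (-6, 6, 8).
v_2 = A·v_1 = (-40, 8, 38).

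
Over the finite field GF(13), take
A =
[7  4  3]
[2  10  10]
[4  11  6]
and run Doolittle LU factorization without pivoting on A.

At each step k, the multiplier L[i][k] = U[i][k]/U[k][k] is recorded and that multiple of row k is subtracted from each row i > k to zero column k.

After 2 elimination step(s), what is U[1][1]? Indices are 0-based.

U[1][1] = 7

Step 1: pivot at (0,0) is 7.
  row1 ← row1 − (4)·row0  ⇒  L[1][0]=4, U row1=(0, 7, 11)
  row2 ← row2 − (8)·row0  ⇒  L[2][0]=8, U row2=(0, 5, 8)
Step 2: pivot at (1,1) is 7.
  row2 ← row2 − (10)·row1  ⇒  L[2][1]=10, U row2=(0, 0, 2)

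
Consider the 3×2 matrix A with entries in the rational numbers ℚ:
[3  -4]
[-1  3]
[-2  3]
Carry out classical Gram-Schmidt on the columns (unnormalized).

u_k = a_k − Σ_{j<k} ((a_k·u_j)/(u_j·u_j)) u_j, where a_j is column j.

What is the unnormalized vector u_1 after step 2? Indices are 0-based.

u_1 = (1/2, 3/2, 0)

Step 1: u_0 = a_0 = (3, -1, -2).
Step 2: u_1 = a_1 − (-3/2)·u_0 = (1/2, 3/2, 0).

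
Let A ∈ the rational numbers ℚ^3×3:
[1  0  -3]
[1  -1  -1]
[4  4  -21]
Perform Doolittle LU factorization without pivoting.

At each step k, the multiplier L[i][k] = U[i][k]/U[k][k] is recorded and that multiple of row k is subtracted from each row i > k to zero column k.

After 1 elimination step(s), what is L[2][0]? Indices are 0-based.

L[2][0] = 4

[col 0] pivot 1
  R1 -= 1*R0 → (0, -1, 2)  (L[1][0] := 1)
  R2 -= 4*R0 → (0, 4, -9)  (L[2][0] := 4)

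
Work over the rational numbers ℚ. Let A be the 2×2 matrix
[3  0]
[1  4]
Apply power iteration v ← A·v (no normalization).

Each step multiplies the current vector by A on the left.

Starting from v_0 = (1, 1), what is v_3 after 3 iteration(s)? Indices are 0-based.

v_3 = (27, 101)

v_0 = (1, 1).
v_1 = A·v_0 = (3, 5).
v_2 = A·v_1 = (9, 23).
v_3 = A·v_2 = (27, 101).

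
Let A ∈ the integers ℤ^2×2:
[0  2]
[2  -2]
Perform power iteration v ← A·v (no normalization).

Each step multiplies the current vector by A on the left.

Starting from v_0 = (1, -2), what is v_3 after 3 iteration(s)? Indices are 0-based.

v_3 = (-40, 64)

v_0 = (1, -2).
v_1 = A·v_0 = (-4, 6).
v_2 = A·v_1 = (12, -20).
v_3 = A·v_2 = (-40, 64).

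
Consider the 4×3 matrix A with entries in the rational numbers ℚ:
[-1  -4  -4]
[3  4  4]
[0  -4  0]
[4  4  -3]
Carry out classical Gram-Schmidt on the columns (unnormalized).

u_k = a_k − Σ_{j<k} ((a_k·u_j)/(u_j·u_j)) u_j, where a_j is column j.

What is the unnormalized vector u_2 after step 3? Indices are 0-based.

Step 1: u_0 = a_0 = (-1, 3, 0, 4).
Step 2: u_1 = a_1 − (16/13)·u_0 = (-36/13, 4/13, -4, -12/13).
Step 3: u_2 = a_2 − (2/13)·u_0 − (49/80)·u_1 = (-43/20, 67/20, 49/20, -61/20).

u_2 = (-43/20, 67/20, 49/20, -61/20)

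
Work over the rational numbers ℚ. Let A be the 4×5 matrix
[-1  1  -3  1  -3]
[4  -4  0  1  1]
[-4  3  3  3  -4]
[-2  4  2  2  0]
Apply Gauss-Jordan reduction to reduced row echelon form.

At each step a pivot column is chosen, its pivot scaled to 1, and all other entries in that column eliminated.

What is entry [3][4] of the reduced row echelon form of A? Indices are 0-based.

M[3][4] = -77/83

pivot(0,0)=-1: scale R0 → (1, -1, 3, -1, 3)
  clear (1,0): R1 −= (4)R0 → (0, 0, -12, 5, -11)
  clear (2,0): R2 −= (-4)R0 → (0, -1, 15, -1, 8)
  clear (3,0): R3 −= (-2)R0 → (0, 2, 8, 0, 6)
pivot(1,1): swap R1↔R2
pivot(1,1)=-1: scale R1 → (0, 1, -15, 1, -8)
  clear (0,1): R0 −= (-1)R1 → (1, 0, -12, 0, -5)
  clear (3,1): R3 −= (2)R1 → (0, 0, 38, -2, 22)
pivot(2,2)=-12: scale R2 → (0, 0, 1, -5/12, 11/12)
  clear (0,2): R0 −= (-12)R2 → (1, 0, 0, -5, 6)
  clear (1,2): R1 −= (-15)R2 → (0, 1, 0, -21/4, 23/4)
  clear (3,2): R3 −= (38)R2 → (0, 0, 0, 83/6, -77/6)
pivot(3,3)=83/6: scale R3 → (0, 0, 0, 1, -77/83)
  clear (0,3): R0 −= (-5)R3 → (1, 0, 0, 0, 113/83)
  clear (1,3): R1 −= (-21/4)R3 → (0, 1, 0, 0, 73/83)
  clear (2,3): R2 −= (-5/12)R3 → (0, 0, 1, 0, 44/83)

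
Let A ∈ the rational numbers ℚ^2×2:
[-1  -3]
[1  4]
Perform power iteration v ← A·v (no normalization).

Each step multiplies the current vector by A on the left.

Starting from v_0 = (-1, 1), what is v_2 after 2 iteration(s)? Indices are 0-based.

v_0 = (-1, 1).
v_1 = A·v_0 = (-2, 3).
v_2 = A·v_1 = (-7, 10).

v_2 = (-7, 10)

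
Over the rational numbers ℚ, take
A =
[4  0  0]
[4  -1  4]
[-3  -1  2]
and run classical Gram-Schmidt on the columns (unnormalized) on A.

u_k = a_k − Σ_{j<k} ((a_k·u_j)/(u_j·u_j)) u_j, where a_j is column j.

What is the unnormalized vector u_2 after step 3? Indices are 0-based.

u_2 = (-56/81, 32/81, -32/81)

Step 1: u_0 = a_0 = (4, 4, -3).
Step 2: u_1 = a_1 − (-1/41)·u_0 = (4/41, -37/41, -44/41).
Step 3: u_2 = a_2 − (10/41)·u_0 − (-236/81)·u_1 = (-56/81, 32/81, -32/81).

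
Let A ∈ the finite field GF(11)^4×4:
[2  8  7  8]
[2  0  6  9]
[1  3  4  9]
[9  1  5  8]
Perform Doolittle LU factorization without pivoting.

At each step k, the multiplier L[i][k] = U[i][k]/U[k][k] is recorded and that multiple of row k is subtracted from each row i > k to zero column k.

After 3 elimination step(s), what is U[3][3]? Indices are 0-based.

U[3][3] = 6

Step 1: pivot at (0,0) is 2.
  row1 ← row1 − (1)·row0  ⇒  L[1][0]=1, U row1=(0, 3, 10, 1)
  row2 ← row2 − (6)·row0  ⇒  L[2][0]=6, U row2=(0, 10, 6, 5)
  row3 ← row3 − (10)·row0  ⇒  L[3][0]=10, U row3=(0, 9, 1, 5)
Step 2: pivot at (1,1) is 3.
  row2 ← row2 − (7)·row1  ⇒  L[2][1]=7, U row2=(0, 0, 2, 9)
  row3 ← row3 − (3)·row1  ⇒  L[3][1]=3, U row3=(0, 0, 4, 2)
Step 3: pivot at (2,2) is 2.
  row3 ← row3 − (2)·row2  ⇒  L[3][2]=2, U row3=(0, 0, 0, 6)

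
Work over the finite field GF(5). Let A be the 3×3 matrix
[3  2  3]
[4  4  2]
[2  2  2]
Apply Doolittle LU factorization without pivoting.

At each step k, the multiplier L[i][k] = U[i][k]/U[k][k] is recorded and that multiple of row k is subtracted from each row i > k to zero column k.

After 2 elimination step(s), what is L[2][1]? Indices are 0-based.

L[2][1] = 3

Step 1: pivot at (0,0) is 3.
  row1 ← row1 − (3)·row0  ⇒  L[1][0]=3, U row1=(0, 3, 3)
  row2 ← row2 − (4)·row0  ⇒  L[2][0]=4, U row2=(0, 4, 0)
Step 2: pivot at (1,1) is 3.
  row2 ← row2 − (3)·row1  ⇒  L[2][1]=3, U row2=(0, 0, 1)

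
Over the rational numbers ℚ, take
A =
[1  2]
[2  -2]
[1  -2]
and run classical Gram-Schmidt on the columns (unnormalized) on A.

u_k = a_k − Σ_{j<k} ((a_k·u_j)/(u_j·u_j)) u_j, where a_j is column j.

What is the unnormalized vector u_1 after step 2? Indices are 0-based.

u_1 = (8/3, -2/3, -4/3)

Step 1: u_0 = a_0 = (1, 2, 1).
Step 2: u_1 = a_1 − (-2/3)·u_0 = (8/3, -2/3, -4/3).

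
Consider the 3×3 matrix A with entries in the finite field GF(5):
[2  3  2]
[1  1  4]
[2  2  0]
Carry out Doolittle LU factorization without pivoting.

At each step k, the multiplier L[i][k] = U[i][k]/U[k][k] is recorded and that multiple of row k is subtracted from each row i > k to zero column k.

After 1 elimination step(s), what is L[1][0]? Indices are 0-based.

L[1][0] = 3

[col 0] pivot 2
  R1 -= 3*R0 → (0, 2, 3)  (L[1][0] := 3)
  R2 -= 1*R0 → (0, 4, 3)  (L[2][0] := 1)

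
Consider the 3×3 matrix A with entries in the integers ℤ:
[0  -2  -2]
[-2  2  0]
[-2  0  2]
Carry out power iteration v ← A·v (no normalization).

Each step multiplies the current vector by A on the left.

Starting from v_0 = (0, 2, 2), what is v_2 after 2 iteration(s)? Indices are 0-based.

v_0 = (0, 2, 2).
v_1 = A·v_0 = (-8, 4, 4).
v_2 = A·v_1 = (-16, 24, 24).

v_2 = (-16, 24, 24)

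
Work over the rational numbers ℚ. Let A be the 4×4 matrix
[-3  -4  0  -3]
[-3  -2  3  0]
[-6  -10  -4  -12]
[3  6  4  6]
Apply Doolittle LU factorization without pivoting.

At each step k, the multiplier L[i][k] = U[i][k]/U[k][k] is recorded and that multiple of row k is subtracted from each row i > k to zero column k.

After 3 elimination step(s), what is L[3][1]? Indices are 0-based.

Step 1: pivot at (0,0) is -3.
  row1 ← row1 − (1)·row0  ⇒  L[1][0]=1, U row1=(0, 2, 3, 3)
  row2 ← row2 − (2)·row0  ⇒  L[2][0]=2, U row2=(0, -2, -4, -6)
  row3 ← row3 − (-1)·row0  ⇒  L[3][0]=-1, U row3=(0, 2, 4, 3)
Step 2: pivot at (1,1) is 2.
  row2 ← row2 − (-1)·row1  ⇒  L[2][1]=-1, U row2=(0, 0, -1, -3)
  row3 ← row3 − (1)·row1  ⇒  L[3][1]=1, U row3=(0, 0, 1, 0)
Step 3: pivot at (2,2) is -1.
  row3 ← row3 − (-1)·row2  ⇒  L[3][2]=-1, U row3=(0, 0, 0, -3)

L[3][1] = 1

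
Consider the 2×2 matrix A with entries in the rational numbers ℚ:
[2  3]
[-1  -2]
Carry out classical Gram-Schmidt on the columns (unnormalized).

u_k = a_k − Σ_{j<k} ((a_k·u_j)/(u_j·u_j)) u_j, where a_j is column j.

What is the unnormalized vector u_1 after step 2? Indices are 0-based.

Step 1: u_0 = a_0 = (2, -1).
Step 2: u_1 = a_1 − (8/5)·u_0 = (-1/5, -2/5).

u_1 = (-1/5, -2/5)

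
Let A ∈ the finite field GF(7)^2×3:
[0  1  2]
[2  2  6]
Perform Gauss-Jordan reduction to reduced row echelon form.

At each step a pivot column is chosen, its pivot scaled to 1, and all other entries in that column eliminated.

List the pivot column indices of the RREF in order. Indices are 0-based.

step 1: exchange rows 0,1
step 1: normalize row 0 (÷2) = (1, 1, 3)
step 2: normalize row 1 (÷1) = (0, 1, 2)
  row 0: subtract 1×row1 = (1, 0, 1)

pivot columns: 0, 1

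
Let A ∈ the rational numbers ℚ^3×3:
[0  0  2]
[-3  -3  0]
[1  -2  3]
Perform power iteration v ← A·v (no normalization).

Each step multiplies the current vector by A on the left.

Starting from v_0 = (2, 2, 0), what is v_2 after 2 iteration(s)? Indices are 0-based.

v_0 = (2, 2, 0).
v_1 = A·v_0 = (0, -12, -2).
v_2 = A·v_1 = (-4, 36, 18).

v_2 = (-4, 36, 18)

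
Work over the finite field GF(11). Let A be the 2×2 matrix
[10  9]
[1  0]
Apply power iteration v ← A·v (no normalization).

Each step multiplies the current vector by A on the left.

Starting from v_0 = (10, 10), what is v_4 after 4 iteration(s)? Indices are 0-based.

v_0 = (10, 10).
v_1 = A·v_0 = (3, 10).
v_2 = A·v_1 = (10, 3).
v_3 = A·v_2 = (6, 10).
v_4 = A·v_3 = (7, 6).

v_4 = (7, 6)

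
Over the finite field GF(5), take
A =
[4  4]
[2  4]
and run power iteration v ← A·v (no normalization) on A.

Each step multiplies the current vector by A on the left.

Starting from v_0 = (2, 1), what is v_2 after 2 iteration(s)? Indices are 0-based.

v_2 = (0, 1)

v_0 = (2, 1).
v_1 = A·v_0 = (2, 3).
v_2 = A·v_1 = (0, 1).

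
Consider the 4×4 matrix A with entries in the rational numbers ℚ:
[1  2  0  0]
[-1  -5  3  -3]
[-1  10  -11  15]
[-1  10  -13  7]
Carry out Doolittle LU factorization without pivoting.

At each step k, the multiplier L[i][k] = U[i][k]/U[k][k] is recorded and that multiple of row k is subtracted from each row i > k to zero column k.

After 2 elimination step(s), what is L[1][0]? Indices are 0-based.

Step 1: pivot at (0,0) is 1.
  row1 ← row1 − (-1)·row0  ⇒  L[1][0]=-1, U row1=(0, -3, 3, -3)
  row2 ← row2 − (-1)·row0  ⇒  L[2][0]=-1, U row2=(0, 12, -11, 15)
  row3 ← row3 − (-1)·row0  ⇒  L[3][0]=-1, U row3=(0, 12, -13, 7)
Step 2: pivot at (1,1) is -3.
  row2 ← row2 − (-4)·row1  ⇒  L[2][1]=-4, U row2=(0, 0, 1, 3)
  row3 ← row3 − (-4)·row1  ⇒  L[3][1]=-4, U row3=(0, 0, -1, -5)

L[1][0] = -1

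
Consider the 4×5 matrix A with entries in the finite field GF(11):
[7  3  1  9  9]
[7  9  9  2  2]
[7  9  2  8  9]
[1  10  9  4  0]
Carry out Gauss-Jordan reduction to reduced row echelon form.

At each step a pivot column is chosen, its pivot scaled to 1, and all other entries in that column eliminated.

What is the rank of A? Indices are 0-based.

[1] R0 /= 7  ⇒  (1, 2, 8, 6, 6)
     R1 -= 7·R0  ⇒  (0, 6, 8, 4, 4)
     R2 -= 7·R0  ⇒  (0, 6, 1, 10, 0)
     R3 -= 1·R0  ⇒  (0, 8, 1, 9, 5)
[2] R1 /= 6  ⇒  (0, 1, 5, 8, 8)
     R0 -= 2·R1  ⇒  (1, 0, 9, 1, 1)
     R2 -= 6·R1  ⇒  (0, 0, 4, 6, 7)
     R3 -= 8·R1  ⇒  (0, 0, 5, 0, 7)
[3] R2 /= 4  ⇒  (0, 0, 1, 7, 10)
     R0 -= 9·R2  ⇒  (1, 0, 0, 4, 10)
     R1 -= 5·R2  ⇒  (0, 1, 0, 6, 2)
     R3 -= 5·R2  ⇒  (0, 0, 0, 9, 1)
[4] R3 /= 9  ⇒  (0, 0, 0, 1, 5)
     R0 -= 4·R3  ⇒  (1, 0, 0, 0, 1)
     R1 -= 6·R3  ⇒  (0, 1, 0, 0, 5)
     R2 -= 7·R3  ⇒  (0, 0, 1, 0, 8)

rank = 4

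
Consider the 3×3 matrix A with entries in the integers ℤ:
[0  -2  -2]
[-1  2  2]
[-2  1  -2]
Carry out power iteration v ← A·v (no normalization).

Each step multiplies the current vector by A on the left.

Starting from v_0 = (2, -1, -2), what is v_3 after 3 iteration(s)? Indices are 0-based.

v_3 = (84, -102, -24)

v_0 = (2, -1, -2).
v_1 = A·v_0 = (6, -8, -1).
v_2 = A·v_1 = (18, -24, -18).
v_3 = A·v_2 = (84, -102, -24).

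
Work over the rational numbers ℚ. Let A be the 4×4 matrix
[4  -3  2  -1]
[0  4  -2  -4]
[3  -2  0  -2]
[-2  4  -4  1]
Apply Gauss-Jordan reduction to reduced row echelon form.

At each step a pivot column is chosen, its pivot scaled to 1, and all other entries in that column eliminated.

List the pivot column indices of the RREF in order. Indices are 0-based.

pivot columns: 0, 1, 2, 3

[1] R0 /= 4  ⇒  (1, -3/4, 1/2, -1/4)
     R2 -= 3·R0  ⇒  (0, 1/4, -3/2, -5/4)
     R3 -= -2·R0  ⇒  (0, 5/2, -3, 1/2)
[2] R1 /= 4  ⇒  (0, 1, -1/2, -1)
     R0 -= -3/4·R1  ⇒  (1, 0, 1/8, -1)
     R2 -= 1/4·R1  ⇒  (0, 0, -11/8, -1)
     R3 -= 5/2·R1  ⇒  (0, 0, -7/4, 3)
[3] R2 /= -11/8  ⇒  (0, 0, 1, 8/11)
     R0 -= 1/8·R2  ⇒  (1, 0, 0, -12/11)
     R1 -= -1/2·R2  ⇒  (0, 1, 0, -7/11)
     R3 -= -7/4·R2  ⇒  (0, 0, 0, 47/11)
[4] R3 /= 47/11  ⇒  (0, 0, 0, 1)
     R0 -= -12/11·R3  ⇒  (1, 0, 0, 0)
     R1 -= -7/11·R3  ⇒  (0, 1, 0, 0)
     R2 -= 8/11·R3  ⇒  (0, 0, 1, 0)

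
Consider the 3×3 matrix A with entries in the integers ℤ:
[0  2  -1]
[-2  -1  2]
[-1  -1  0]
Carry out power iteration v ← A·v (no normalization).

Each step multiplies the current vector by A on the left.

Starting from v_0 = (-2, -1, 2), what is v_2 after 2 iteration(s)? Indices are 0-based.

v_2 = (15, 5, -5)

v_0 = (-2, -1, 2).
v_1 = A·v_0 = (-4, 9, 3).
v_2 = A·v_1 = (15, 5, -5).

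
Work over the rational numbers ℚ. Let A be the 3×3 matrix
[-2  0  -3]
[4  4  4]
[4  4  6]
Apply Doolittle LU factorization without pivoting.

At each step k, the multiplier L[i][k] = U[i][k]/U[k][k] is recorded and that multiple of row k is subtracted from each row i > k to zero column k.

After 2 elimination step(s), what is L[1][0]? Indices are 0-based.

k=0: U[0][0]=-2
  eliminate (1,0): mult=-2, new row 1: (0, 4, -2); set L[1][0]=-2
  eliminate (2,0): mult=-2, new row 2: (0, 4, 0); set L[2][0]=-2
k=1: U[1][1]=4
  eliminate (2,1): mult=1, new row 2: (0, 0, 2); set L[2][1]=1

L[1][0] = -2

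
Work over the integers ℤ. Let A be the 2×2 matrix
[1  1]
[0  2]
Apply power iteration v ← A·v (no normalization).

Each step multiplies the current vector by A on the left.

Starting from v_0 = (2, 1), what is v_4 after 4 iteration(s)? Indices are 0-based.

v_0 = (2, 1).
v_1 = A·v_0 = (3, 2).
v_2 = A·v_1 = (5, 4).
v_3 = A·v_2 = (9, 8).
v_4 = A·v_3 = (17, 16).

v_4 = (17, 16)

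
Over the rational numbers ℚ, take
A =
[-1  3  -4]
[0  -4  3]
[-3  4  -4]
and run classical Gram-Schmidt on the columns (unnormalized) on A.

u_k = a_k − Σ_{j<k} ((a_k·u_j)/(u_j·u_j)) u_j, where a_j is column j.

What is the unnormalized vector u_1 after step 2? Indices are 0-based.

Step 1: u_0 = a_0 = (-1, 0, -3).
Step 2: u_1 = a_1 − (-3/2)·u_0 = (3/2, -4, -1/2).

u_1 = (3/2, -4, -1/2)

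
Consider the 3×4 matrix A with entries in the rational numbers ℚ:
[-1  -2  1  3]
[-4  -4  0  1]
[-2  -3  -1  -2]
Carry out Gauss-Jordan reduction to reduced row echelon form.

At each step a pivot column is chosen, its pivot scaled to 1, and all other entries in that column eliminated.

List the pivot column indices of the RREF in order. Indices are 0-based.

pivot columns: 0, 1, 2

pivot(0,0)=-1: scale R0 → (1, 2, -1, -3)
  clear (1,0): R1 −= (-4)R0 → (0, 4, -4, -11)
  clear (2,0): R2 −= (-2)R0 → (0, 1, -3, -8)
pivot(1,1)=4: scale R1 → (0, 1, -1, -11/4)
  clear (0,1): R0 −= (2)R1 → (1, 0, 1, 5/2)
  clear (2,1): R2 −= (1)R1 → (0, 0, -2, -21/4)
pivot(2,2)=-2: scale R2 → (0, 0, 1, 21/8)
  clear (0,2): R0 −= (1)R2 → (1, 0, 0, -1/8)
  clear (1,2): R1 −= (-1)R2 → (0, 1, 0, -1/8)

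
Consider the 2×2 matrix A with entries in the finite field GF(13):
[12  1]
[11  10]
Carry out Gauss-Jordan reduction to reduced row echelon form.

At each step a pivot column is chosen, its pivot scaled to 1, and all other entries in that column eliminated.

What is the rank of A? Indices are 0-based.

pivot(0,0)=12: scale R0 → (1, 12)
  clear (1,0): R1 −= (11)R0 → (0, 8)
pivot(1,1)=8: scale R1 → (0, 1)
  clear (0,1): R0 −= (12)R1 → (1, 0)

rank = 2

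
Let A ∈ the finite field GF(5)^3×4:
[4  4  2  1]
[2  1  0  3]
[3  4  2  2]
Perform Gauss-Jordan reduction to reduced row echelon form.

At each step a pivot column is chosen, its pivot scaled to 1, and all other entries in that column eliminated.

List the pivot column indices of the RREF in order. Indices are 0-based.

pivot columns: 0, 1, 2

step 1: normalize row 0 (÷4) = (1, 1, 3, 4)
  row 1: subtract 2×row0 = (0, 4, 4, 0)
  row 2: subtract 3×row0 = (0, 1, 3, 0)
step 2: normalize row 1 (÷4) = (0, 1, 1, 0)
  row 0: subtract 1×row1 = (1, 0, 2, 4)
  row 2: subtract 1×row1 = (0, 0, 2, 0)
step 3: normalize row 2 (÷2) = (0, 0, 1, 0)
  row 0: subtract 2×row2 = (1, 0, 0, 4)
  row 1: subtract 1×row2 = (0, 1, 0, 0)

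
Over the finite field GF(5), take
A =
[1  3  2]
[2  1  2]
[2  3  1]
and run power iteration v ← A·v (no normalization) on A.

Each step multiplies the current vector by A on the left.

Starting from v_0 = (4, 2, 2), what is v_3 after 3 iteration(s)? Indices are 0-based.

v_0 = (4, 2, 2).
v_1 = A·v_0 = (4, 4, 1).
v_2 = A·v_1 = (3, 4, 1).
v_3 = A·v_2 = (2, 2, 4).

v_3 = (2, 2, 4)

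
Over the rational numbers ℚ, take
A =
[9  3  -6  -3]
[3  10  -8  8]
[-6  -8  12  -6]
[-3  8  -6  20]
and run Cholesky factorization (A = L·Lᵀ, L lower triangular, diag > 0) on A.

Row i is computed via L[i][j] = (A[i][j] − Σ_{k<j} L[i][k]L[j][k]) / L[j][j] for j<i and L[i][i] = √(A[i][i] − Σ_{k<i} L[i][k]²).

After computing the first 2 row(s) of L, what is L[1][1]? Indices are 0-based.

Step 1: L[0][0] = √(9) = 3.
  L[1][0] = (3) / L[0][0] = 1.
Step 2: L[1][1] = √(9) = 3.

L[1][1] = 3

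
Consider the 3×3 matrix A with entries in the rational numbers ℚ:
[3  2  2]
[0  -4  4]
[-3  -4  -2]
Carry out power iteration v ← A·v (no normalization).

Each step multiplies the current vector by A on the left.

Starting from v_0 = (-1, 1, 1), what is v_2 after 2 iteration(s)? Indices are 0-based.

v_2 = (-3, -12, 3)

v_0 = (-1, 1, 1).
v_1 = A·v_0 = (1, 0, -3).
v_2 = A·v_1 = (-3, -12, 3).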